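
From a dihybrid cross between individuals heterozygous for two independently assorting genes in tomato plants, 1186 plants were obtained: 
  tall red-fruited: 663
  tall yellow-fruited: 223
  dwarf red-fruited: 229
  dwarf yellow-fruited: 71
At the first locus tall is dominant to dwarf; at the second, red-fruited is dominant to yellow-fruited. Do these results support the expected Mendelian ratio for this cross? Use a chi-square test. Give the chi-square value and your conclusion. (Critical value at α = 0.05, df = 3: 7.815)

0.356; consistent

A dihybrid F₂ with independent assortment and complete dominance at both loci gives a 9:3:3:1 phenotypic ratio.
Expected counts for N = 1186 under a 9:3:3:1 ratio (total parts = 16):
  tall red-fruited: 1186 × 9/16 = 667.125
  tall yellow-fruited: 1186 × 3/16 = 222.375
  dwarf red-fruited: 1186 × 3/16 = 222.375
  dwarf yellow-fruited: 1186 × 1/16 = 74.125
χ² = Σ (O − E)² / E
  tall red-fruited: (663 − 667.125)² / 667.125 = 0.0255
  tall yellow-fruited: (223 − 222.375)² / 222.375 = 0.0018
  dwarf red-fruited: (229 − 222.375)² / 222.375 = 0.1974
  dwarf yellow-fruited: (71 − 74.125)² / 74.125 = 0.1317
χ² = 0.0255 + 0.0018 + 0.1974 + 0.1317 = 0.3564 ≈ 0.356
Degrees of freedom = 4 − 1 = 3; critical value at α = 0.05 is 7.815.
Since 0.356 < 7.815, we fail to reject the null hypothesis — the data are consistent with the 9:3:3:1 ratio.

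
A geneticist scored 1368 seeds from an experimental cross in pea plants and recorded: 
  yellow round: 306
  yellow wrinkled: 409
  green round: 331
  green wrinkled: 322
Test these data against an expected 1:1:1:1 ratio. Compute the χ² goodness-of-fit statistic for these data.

18.439

Total ratio parts = 4. Expected numbers out of 1368:
  yellow round: 1368 × 1/4 = 342
  yellow wrinkled: 1368 × 1/4 = 342
  green round: 1368 × 1/4 = 342
  green wrinkled: 1368 × 1/4 = 342
χ² = Σ (O − E)² / E
  yellow round: (306 − 342)² / 342 = 3.7895
  yellow wrinkled: (409 − 342)² / 342 = 13.1257
  green round: (331 − 342)² / 342 = 0.3538
  green wrinkled: (322 − 342)² / 342 = 1.1696
χ² = 3.7895 + 13.1257 + 0.3538 + 1.1696 = 18.4386 ≈ 18.439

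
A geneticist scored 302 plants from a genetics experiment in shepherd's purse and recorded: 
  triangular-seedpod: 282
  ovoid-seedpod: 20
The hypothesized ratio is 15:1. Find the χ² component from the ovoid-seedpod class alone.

Expected counts for N = 302 under a 15:1 ratio (total parts = 16):
  triangular-seedpod: 302 × 15/16 = 283.125
  ovoid-seedpod: 302 × 1/16 = 18.875
Contribution of ovoid-seedpod: (20 − 18.875)² / 18.875 = 0.0671

0.067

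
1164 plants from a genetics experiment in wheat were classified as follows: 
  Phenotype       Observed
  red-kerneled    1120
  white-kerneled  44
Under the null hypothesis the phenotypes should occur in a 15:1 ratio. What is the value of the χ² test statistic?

12.119

The 15:1 ratio has 16 parts, so with N = 1164 the expected counts are:
  red-kerneled: 1164 × 15/16 = 1091.25
  white-kerneled: 1164 × 1/16 = 72.75
χ² = Σ (O − E)² / E
  red-kerneled: (1120 − 1091.25)² / 1091.25 = 0.7574
  white-kerneled: (44 − 72.75)² / 72.75 = 11.3617
χ² = 0.7574 + 11.3617 = 12.1191 ≈ 12.119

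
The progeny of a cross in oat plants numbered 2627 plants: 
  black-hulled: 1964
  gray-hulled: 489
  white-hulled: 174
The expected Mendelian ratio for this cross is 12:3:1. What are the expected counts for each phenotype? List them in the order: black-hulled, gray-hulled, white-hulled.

1970.25, 492.5625, 164.1875

Total ratio parts = 16. Expected numbers out of 2627:
  black-hulled: 2627 × 12/16 = 1970.25
  gray-hulled: 2627 × 3/16 = 492.5625
  white-hulled: 2627 × 1/16 = 164.1875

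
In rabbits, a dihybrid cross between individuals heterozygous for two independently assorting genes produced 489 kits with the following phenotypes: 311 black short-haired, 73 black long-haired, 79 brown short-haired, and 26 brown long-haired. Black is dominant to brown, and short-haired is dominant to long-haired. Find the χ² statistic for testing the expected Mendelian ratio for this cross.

10.941

A dihybrid F₂ with independent assortment and complete dominance at both loci gives a 9:3:3:1 phenotypic ratio.
Expected counts for N = 489 under a 9:3:3:1 ratio (total parts = 16):
  black short-haired: 489 × 9/16 = 275.0625
  black long-haired: 489 × 3/16 = 91.6875
  brown short-haired: 489 × 3/16 = 91.6875
  brown long-haired: 489 × 1/16 = 30.5625
χ² = Σ (O − E)² / E
  black short-haired: (311 − 275.0625)² / 275.0625 = 4.6953
  black long-haired: (73 − 91.6875)² / 91.6875 = 3.8088
  brown short-haired: (79 − 91.6875)² / 91.6875 = 1.7557
  brown long-haired: (26 − 30.5625)² / 30.5625 = 0.6811
χ² = 4.6953 + 3.8088 + 1.7557 + 0.6811 = 10.9409 ≈ 10.941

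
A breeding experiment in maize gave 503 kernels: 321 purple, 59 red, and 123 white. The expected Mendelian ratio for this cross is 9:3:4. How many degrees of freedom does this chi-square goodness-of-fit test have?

A goodness-of-fit test with 3 phenotype classes has df = 3 − 1 = 2.

2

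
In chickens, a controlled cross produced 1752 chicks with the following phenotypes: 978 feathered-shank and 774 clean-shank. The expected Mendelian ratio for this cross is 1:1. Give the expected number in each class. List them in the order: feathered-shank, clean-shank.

Total ratio parts = 2. Expected numbers out of 1752:
  feathered-shank: 1752 × 1/2 = 876
  clean-shank: 1752 × 1/2 = 876

876, 876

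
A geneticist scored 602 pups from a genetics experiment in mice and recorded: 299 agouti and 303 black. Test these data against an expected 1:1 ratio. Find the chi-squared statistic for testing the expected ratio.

Expected counts for N = 602 under a 1:1 ratio (total parts = 2):
  agouti: 602 × 1/2 = 301
  black: 602 × 1/2 = 301
χ² = Σ (O − E)² / E
  agouti: (299 − 301)² / 301 = 0.0133
  black: (303 − 301)² / 301 = 0.0133
χ² = 0.0133 + 0.0133 = 0.0266 ≈ 0.027

0.027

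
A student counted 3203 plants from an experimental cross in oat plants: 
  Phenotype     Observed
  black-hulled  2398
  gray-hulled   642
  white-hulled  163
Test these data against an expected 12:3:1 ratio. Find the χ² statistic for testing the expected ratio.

9.775

Total ratio parts = 16. Expected numbers out of 3203:
  black-hulled: 3203 × 12/16 = 2402.25
  gray-hulled: 3203 × 3/16 = 600.5625
  white-hulled: 3203 × 1/16 = 200.1875
χ² = Σ (O − E)² / E
  black-hulled: (2398 − 2402.25)² / 2402.25 = 0.0075
  gray-hulled: (642 − 600.5625)² / 600.5625 = 2.8591
  white-hulled: (163 − 200.1875)² / 200.1875 = 6.9081
χ² = 0.0075 + 2.8591 + 6.9081 = 9.7747 ≈ 9.775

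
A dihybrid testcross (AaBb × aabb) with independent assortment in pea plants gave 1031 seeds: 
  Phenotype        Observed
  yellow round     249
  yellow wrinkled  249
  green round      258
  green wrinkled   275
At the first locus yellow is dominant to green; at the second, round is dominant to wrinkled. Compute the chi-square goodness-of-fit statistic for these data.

1.749

A dihybrid testcross with independent assortment gives a 1:1:1:1 ratio.
Under the 1:1:1:1 hypothesis (Σ ratio = 4, N = 1031):
  yellow round: 1031 × 1/4 = 257.75
  yellow wrinkled: 1031 × 1/4 = 257.75
  green round: 1031 × 1/4 = 257.75
  green wrinkled: 1031 × 1/4 = 257.75
χ² = Σ (O − E)² / E
  yellow round: (249 − 257.75)² / 257.75 = 0.2970
  yellow wrinkled: (249 − 257.75)² / 257.75 = 0.2970
  green round: (258 − 257.75)² / 257.75 = 0.0002
  green wrinkled: (275 − 257.75)² / 257.75 = 1.1545
χ² = 0.2970 + 0.2970 + 0.0002 + 1.1545 = 1.7487 ≈ 1.749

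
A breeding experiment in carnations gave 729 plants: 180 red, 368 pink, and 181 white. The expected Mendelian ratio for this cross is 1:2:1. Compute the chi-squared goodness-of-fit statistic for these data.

The 1:2:1 ratio has 4 parts, so with N = 729 the expected counts are:
  red: 729 × 1/4 = 182.25
  pink: 729 × 2/4 = 364.5
  white: 729 × 1/4 = 182.25
χ² = Σ (O − E)² / E
  red: (180 − 182.25)² / 182.25 = 0.0278
  pink: (368 − 364.5)² / 364.5 = 0.0336
  white: (181 − 182.25)² / 182.25 = 0.0086
χ² = 0.0278 + 0.0336 + 0.0086 = 0.070

0.070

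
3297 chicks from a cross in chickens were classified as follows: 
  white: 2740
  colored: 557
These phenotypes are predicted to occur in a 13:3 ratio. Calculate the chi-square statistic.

Under the 13:3 hypothesis (Σ ratio = 16, N = 3297):
  white: 3297 × 13/16 = 2678.8125
  colored: 3297 × 3/16 = 618.1875
χ² = Σ (O − E)² / E
  white: (2740 − 2678.8125)² / 2678.8125 = 1.3976
  colored: (557 − 618.1875)² / 618.1875 = 6.0563
χ² = 1.3976 + 6.0563 = 7.4539 ≈ 7.454

7.454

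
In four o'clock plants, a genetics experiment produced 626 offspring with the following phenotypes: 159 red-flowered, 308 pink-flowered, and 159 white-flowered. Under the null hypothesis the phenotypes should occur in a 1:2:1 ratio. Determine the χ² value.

Total ratio parts = 4. Expected numbers out of 626:
  red-flowered: 626 × 1/4 = 156.5
  pink-flowered: 626 × 2/4 = 313
  white-flowered: 626 × 1/4 = 156.5
χ² = Σ (O − E)² / E
  red-flowered: (159 − 156.5)² / 156.5 = 0.0399
  pink-flowered: (308 − 313)² / 313 = 0.0799
  white-flowered: (159 − 156.5)² / 156.5 = 0.0399
χ² = 0.0399 + 0.0799 + 0.0399 = 0.1597 ≈ 0.160

0.160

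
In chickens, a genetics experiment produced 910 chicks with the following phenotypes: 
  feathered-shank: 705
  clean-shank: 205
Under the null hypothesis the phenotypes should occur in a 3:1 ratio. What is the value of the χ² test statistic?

2.967

The 3:1 ratio has 4 parts, so with N = 910 the expected counts are:
  feathered-shank: 910 × 3/4 = 682.5
  clean-shank: 910 × 1/4 = 227.5
χ² = Σ (O − E)² / E
  feathered-shank: (705 − 682.5)² / 682.5 = 0.7418
  clean-shank: (205 − 227.5)² / 227.5 = 2.2253
χ² = 0.7418 + 2.2253 = 2.9671 ≈ 2.967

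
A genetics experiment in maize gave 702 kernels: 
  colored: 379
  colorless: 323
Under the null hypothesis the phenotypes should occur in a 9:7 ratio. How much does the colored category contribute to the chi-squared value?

0.638

Under the 9:7 hypothesis (Σ ratio = 16, N = 702):
  colored: 702 × 9/16 = 394.875
  colorless: 702 × 7/16 = 307.125
Contribution of colored: (379 − 394.875)² / 394.875 = 0.6382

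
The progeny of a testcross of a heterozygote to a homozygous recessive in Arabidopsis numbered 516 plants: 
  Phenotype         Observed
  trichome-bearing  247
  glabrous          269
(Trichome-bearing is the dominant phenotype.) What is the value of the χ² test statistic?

0.938

A testcross of a heterozygote (Aa × aa) gives a 1:1 phenotypic ratio.
Expected counts for N = 516 under a 1:1 ratio (total parts = 2):
  trichome-bearing: 516 × 1/2 = 258
  glabrous: 516 × 1/2 = 258
χ² = Σ (O − E)² / E
  trichome-bearing: (247 − 258)² / 258 = 0.4690
  glabrous: (269 − 258)² / 258 = 0.4690
χ² = 0.4690 + 0.4690 = 0.938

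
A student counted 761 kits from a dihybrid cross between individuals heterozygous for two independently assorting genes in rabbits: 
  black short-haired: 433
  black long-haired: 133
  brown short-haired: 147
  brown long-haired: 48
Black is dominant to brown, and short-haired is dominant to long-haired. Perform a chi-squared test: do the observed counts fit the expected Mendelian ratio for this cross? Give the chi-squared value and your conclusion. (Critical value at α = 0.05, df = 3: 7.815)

0.849; consistent

A dihybrid F₂ with independent assortment and complete dominance at both loci gives a 9:3:3:1 phenotypic ratio.
Under the 9:3:3:1 hypothesis (Σ ratio = 16, N = 761):
  black short-haired: 761 × 9/16 = 428.0625
  black long-haired: 761 × 3/16 = 142.6875
  brown short-haired: 761 × 3/16 = 142.6875
  brown long-haired: 761 × 1/16 = 47.5625
χ² = Σ (O − E)² / E
  black short-haired: (433 − 428.0625)² / 428.0625 = 0.0570
  black long-haired: (133 − 142.6875)² / 142.6875 = 0.6577
  brown short-haired: (147 − 142.6875)² / 142.6875 = 0.1303
  brown long-haired: (48 − 47.5625)² / 47.5625 = 0.0040
χ² = 0.0570 + 0.6577 + 0.1303 + 0.0040 = 0.849
Degrees of freedom = 4 − 1 = 3; critical value at α = 0.05 is 7.815.
Since 0.849 < 7.815, we fail to reject the null hypothesis — the data are consistent with the 9:3:3:1 ratio.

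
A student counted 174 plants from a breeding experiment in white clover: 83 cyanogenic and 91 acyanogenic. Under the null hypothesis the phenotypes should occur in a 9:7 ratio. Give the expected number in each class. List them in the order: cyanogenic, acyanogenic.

Expected counts for N = 174 under a 9:7 ratio (total parts = 16):
  cyanogenic: 174 × 9/16 = 97.875
  acyanogenic: 174 × 7/16 = 76.125

97.875, 76.125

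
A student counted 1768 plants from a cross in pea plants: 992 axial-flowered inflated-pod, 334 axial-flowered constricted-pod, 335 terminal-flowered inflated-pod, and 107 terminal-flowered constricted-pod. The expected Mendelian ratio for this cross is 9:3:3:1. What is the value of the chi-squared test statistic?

Under the 9:3:3:1 hypothesis (Σ ratio = 16, N = 1768):
  axial-flowered inflated-pod: 1768 × 9/16 = 994.5
  axial-flowered constricted-pod: 1768 × 3/16 = 331.5
  terminal-flowered inflated-pod: 1768 × 3/16 = 331.5
  terminal-flowered constricted-pod: 1768 × 1/16 = 110.5
χ² = Σ (O − E)² / E
  axial-flowered inflated-pod: (992 − 994.5)² / 994.5 = 0.0063
  axial-flowered constricted-pod: (334 − 331.5)² / 331.5 = 0.0189
  terminal-flowered inflated-pod: (335 − 331.5)² / 331.5 = 0.0370
  terminal-flowered constricted-pod: (107 − 110.5)² / 110.5 = 0.1109
χ² = 0.0063 + 0.0189 + 0.0370 + 0.1109 = 0.1731 ≈ 0.173

0.173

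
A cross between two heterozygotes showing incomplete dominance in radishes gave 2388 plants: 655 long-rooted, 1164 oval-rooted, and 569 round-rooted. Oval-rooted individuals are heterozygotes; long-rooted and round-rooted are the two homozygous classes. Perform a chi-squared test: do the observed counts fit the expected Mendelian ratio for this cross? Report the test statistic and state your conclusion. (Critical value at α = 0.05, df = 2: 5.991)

7.702; not consistent

With incomplete dominance, a heterozygote × heterozygote cross gives a 1:2:1 phenotypic ratio.
Under the 1:2:1 hypothesis (Σ ratio = 4, N = 2388):
  long-rooted: 2388 × 1/4 = 597
  oval-rooted: 2388 × 2/4 = 1194
  round-rooted: 2388 × 1/4 = 597
χ² = Σ (O − E)² / E
  long-rooted: (655 − 597)² / 597 = 5.6348
  oval-rooted: (1164 − 1194)² / 1194 = 0.7538
  round-rooted: (569 − 597)² / 597 = 1.3132
χ² = 5.6348 + 0.7538 + 1.3132 = 7.7018 ≈ 7.702
Degrees of freedom = 3 − 1 = 2; critical value at α = 0.05 is 5.991.
Since 7.702 > 5.991, we reject the null hypothesis — the data do not fit the 1:2:1 ratio.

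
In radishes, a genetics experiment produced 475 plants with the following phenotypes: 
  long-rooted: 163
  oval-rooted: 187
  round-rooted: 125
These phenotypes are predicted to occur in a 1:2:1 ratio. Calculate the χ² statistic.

27.556

The 1:2:1 ratio has 4 parts, so with N = 475 the expected counts are:
  long-rooted: 475 × 1/4 = 118.75
  oval-rooted: 475 × 2/4 = 237.5
  round-rooted: 475 × 1/4 = 118.75
χ² = Σ (O − E)² / E
  long-rooted: (163 − 118.75)² / 118.75 = 16.4889
  oval-rooted: (187 − 237.5)² / 237.5 = 10.7379
  round-rooted: (125 − 118.75)² / 118.75 = 0.3289
χ² = 16.4889 + 10.7379 + 0.3289 = 27.5557 ≈ 27.556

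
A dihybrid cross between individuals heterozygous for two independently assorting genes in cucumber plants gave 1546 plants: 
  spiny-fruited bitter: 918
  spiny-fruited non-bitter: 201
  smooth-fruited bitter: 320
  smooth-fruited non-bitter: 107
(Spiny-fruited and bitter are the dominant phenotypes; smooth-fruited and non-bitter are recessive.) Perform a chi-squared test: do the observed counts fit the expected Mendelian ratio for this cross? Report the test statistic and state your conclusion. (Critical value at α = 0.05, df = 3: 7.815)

A dihybrid F₂ with independent assortment and complete dominance at both loci gives a 9:3:3:1 phenotypic ratio.
Under the 9:3:3:1 hypothesis (Σ ratio = 16, N = 1546):
  spiny-fruited bitter: 1546 × 9/16 = 869.625
  spiny-fruited non-bitter: 1546 × 3/16 = 289.875
  smooth-fruited bitter: 1546 × 3/16 = 289.875
  smooth-fruited non-bitter: 1546 × 1/16 = 96.625
χ² = Σ (O − E)² / E
  spiny-fruited bitter: (918 − 869.625)² / 869.625 = 2.6910
  spiny-fruited non-bitter: (201 − 289.875)² / 289.875 = 27.2489
  smooth-fruited bitter: (320 − 289.875)² / 289.875 = 3.1307
  smooth-fruited non-bitter: (107 − 96.625)² / 96.625 = 1.1140
χ² = 2.6910 + 27.2489 + 3.1307 + 1.1140 = 34.1846 ≈ 34.185
Degrees of freedom = 4 − 1 = 3; critical value at α = 0.05 is 7.815.
Since 34.185 > 7.815, we reject the null hypothesis — the data do not fit the 9:3:3:1 ratio.

34.185; not consistent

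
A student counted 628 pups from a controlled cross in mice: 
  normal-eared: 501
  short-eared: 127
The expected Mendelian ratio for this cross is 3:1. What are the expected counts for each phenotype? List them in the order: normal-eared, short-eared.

Expected counts for N = 628 under a 3:1 ratio (total parts = 4):
  normal-eared: 628 × 3/4 = 471
  short-eared: 628 × 1/4 = 157

471, 157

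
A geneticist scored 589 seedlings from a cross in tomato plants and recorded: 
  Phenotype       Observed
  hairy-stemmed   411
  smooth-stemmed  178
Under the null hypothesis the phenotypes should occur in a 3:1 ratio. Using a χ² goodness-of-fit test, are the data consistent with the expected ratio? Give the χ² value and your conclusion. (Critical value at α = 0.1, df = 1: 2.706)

Under the 3:1 hypothesis (Σ ratio = 4, N = 589):
  hairy-stemmed: 589 × 3/4 = 441.75
  smooth-stemmed: 589 × 1/4 = 147.25
χ² = Σ (O − E)² / E
  hairy-stemmed: (411 − 441.75)² / 441.75 = 2.1405
  smooth-stemmed: (178 − 147.25)² / 147.25 = 6.4215
χ² = 2.1405 + 6.4215 = 8.562
Degrees of freedom = 2 − 1 = 1; critical value at α = 0.1 is 2.706.
Since 8.562 > 2.706, we reject the null hypothesis — the data do not fit the 3:1 ratio.

8.562; not consistent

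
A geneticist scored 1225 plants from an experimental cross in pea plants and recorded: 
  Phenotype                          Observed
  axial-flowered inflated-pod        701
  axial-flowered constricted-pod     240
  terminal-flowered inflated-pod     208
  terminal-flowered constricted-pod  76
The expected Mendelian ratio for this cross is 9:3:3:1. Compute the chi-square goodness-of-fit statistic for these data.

Expected counts for N = 1225 under a 9:3:3:1 ratio (total parts = 16):
  axial-flowered inflated-pod: 1225 × 9/16 = 689.0625
  axial-flowered constricted-pod: 1225 × 3/16 = 229.6875
  terminal-flowered inflated-pod: 1225 × 3/16 = 229.6875
  terminal-flowered constricted-pod: 1225 × 1/16 = 76.5625
χ² = Σ (O − E)² / E
  axial-flowered inflated-pod: (701 − 689.0625)² / 689.0625 = 0.2068
  axial-flowered constricted-pod: (240 − 229.6875)² / 229.6875 = 0.4630
  terminal-flowered inflated-pod: (208 − 229.6875)² / 229.6875 = 2.0478
  terminal-flowered constricted-pod: (76 − 76.5625)² / 76.5625 = 0.0041
χ² = 0.2068 + 0.4630 + 2.0478 + 0.0041 = 2.7217 ≈ 2.722

2.722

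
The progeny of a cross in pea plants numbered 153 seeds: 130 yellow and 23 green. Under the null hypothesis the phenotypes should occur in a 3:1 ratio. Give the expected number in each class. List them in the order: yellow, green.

114.75, 38.25

Under the 3:1 hypothesis (Σ ratio = 4, N = 153):
  yellow: 153 × 3/4 = 114.75
  green: 153 × 1/4 = 38.25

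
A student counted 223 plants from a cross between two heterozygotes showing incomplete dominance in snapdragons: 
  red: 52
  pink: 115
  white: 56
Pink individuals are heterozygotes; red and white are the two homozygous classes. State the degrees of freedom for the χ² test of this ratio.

With incomplete dominance, a heterozygote × heterozygote cross gives a 1:2:1 phenotypic ratio.
A goodness-of-fit test with 3 phenotype classes has df = 3 − 1 = 2.

2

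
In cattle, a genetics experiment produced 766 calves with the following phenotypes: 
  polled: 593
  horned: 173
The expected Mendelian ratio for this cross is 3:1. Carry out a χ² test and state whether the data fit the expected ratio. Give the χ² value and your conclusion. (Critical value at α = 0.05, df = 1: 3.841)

2.383; consistent

Under the 3:1 hypothesis (Σ ratio = 4, N = 766):
  polled: 766 × 3/4 = 574.5
  horned: 766 × 1/4 = 191.5
χ² = Σ (O − E)² / E
  polled: (593 − 574.5)² / 574.5 = 0.5957
  horned: (173 − 191.5)² / 191.5 = 1.7872
χ² = 0.5957 + 1.7872 = 2.3829 ≈ 2.383
Degrees of freedom = 2 − 1 = 1; critical value at α = 0.05 is 3.841.
Since 2.383 < 3.841, we fail to reject the null hypothesis — the data are consistent with the 3:1 ratio.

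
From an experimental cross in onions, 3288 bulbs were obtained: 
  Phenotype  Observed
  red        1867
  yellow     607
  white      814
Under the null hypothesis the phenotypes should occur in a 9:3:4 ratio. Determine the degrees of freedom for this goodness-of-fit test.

A goodness-of-fit test with 3 phenotype classes has df = 3 − 1 = 2.

2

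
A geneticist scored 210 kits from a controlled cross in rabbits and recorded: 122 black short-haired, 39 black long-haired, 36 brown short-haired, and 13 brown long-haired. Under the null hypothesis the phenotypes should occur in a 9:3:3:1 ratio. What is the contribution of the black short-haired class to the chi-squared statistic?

The 9:3:3:1 ratio has 16 parts, so with N = 210 the expected counts are:
  black short-haired: 210 × 9/16 = 118.125
  black long-haired: 210 × 3/16 = 39.375
  brown short-haired: 210 × 3/16 = 39.375
  brown long-haired: 210 × 1/16 = 13.125
Contribution of black short-haired: (122 − 118.125)² / 118.125 = 0.1271

0.127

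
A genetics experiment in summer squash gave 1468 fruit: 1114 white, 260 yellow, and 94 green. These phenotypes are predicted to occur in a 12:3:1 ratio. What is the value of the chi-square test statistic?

1.054

Total ratio parts = 16. Expected numbers out of 1468:
  white: 1468 × 12/16 = 1101
  yellow: 1468 × 3/16 = 275.25
  green: 1468 × 1/16 = 91.75
χ² = Σ (O − E)² / E
  white: (1114 − 1101)² / 1101 = 0.1535
  yellow: (260 − 275.25)² / 275.25 = 0.8449
  green: (94 − 91.75)² / 91.75 = 0.0552
χ² = 0.1535 + 0.8449 + 0.0552 = 1.0536 ≈ 1.054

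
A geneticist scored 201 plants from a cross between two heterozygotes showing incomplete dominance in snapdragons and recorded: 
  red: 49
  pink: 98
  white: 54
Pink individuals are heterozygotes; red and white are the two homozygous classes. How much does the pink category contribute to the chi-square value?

0.062

With incomplete dominance, a heterozygote × heterozygote cross gives a 1:2:1 phenotypic ratio.
The 1:2:1 ratio has 4 parts, so with N = 201 the expected counts are:
  red: 201 × 1/4 = 50.25
  pink: 201 × 2/4 = 100.5
  white: 201 × 1/4 = 50.25
Contribution of pink: (98 − 100.5)² / 100.5 = 0.0622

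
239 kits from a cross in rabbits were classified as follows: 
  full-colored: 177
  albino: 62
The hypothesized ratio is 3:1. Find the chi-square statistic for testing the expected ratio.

0.113

Total ratio parts = 4. Expected numbers out of 239:
  full-colored: 239 × 3/4 = 179.25
  albino: 239 × 1/4 = 59.75
χ² = Σ (O − E)² / E
  full-colored: (177 − 179.25)² / 179.25 = 0.0282
  albino: (62 − 59.75)² / 59.75 = 0.0847
χ² = 0.0282 + 0.0847 = 0.1129 ≈ 0.113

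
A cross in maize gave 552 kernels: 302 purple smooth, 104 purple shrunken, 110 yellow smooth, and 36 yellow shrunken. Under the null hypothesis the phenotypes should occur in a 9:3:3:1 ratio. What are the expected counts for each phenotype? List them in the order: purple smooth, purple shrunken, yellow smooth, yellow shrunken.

310.5, 103.5, 103.5, 34.5

Under the 9:3:3:1 hypothesis (Σ ratio = 16, N = 552):
  purple smooth: 552 × 9/16 = 310.5
  purple shrunken: 552 × 3/16 = 103.5
  yellow smooth: 552 × 3/16 = 103.5
  yellow shrunken: 552 × 1/16 = 34.5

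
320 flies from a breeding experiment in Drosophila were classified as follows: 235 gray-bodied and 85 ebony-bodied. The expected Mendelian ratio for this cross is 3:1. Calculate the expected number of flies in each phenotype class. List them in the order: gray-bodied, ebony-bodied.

Expected counts for N = 320 under a 3:1 ratio (total parts = 4):
  gray-bodied: 320 × 3/4 = 240
  ebony-bodied: 320 × 1/4 = 80

240, 80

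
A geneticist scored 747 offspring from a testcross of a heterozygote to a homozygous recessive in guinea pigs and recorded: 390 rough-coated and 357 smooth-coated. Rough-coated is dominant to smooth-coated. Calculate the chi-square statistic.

1.458

A testcross of a heterozygote (Aa × aa) gives a 1:1 phenotypic ratio.
Under the 1:1 hypothesis (Σ ratio = 2, N = 747):
  rough-coated: 747 × 1/2 = 373.5
  smooth-coated: 747 × 1/2 = 373.5
χ² = Σ (O − E)² / E
  rough-coated: (390 − 373.5)² / 373.5 = 0.7289
  smooth-coated: (357 − 373.5)² / 373.5 = 0.7289
χ² = 0.7289 + 0.7289 = 1.4578 ≈ 1.458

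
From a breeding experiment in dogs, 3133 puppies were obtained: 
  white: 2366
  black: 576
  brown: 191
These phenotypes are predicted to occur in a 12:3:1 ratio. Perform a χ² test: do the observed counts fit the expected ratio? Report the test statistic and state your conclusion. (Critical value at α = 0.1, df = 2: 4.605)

The 12:3:1 ratio has 16 parts, so with N = 3133 the expected counts are:
  white: 3133 × 12/16 = 2349.75
  black: 3133 × 3/16 = 587.4375
  brown: 3133 × 1/16 = 195.8125
χ² = Σ (O − E)² / E
  white: (2366 − 2349.75)² / 2349.75 = 0.1124
  black: (576 − 587.4375)² / 587.4375 = 0.2227
  brown: (191 − 195.8125)² / 195.8125 = 0.1183
χ² = 0.1124 + 0.2227 + 0.1183 = 0.4534 ≈ 0.453
Degrees of freedom = 3 − 1 = 2; critical value at α = 0.1 is 4.605.
Since 0.453 < 4.605, we fail to reject the null hypothesis — the data are consistent with the 12:3:1 ratio.

0.453; consistent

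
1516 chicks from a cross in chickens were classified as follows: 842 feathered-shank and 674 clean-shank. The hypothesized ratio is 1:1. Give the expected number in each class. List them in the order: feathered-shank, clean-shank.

758, 758

Total ratio parts = 2. Expected numbers out of 1516:
  feathered-shank: 1516 × 1/2 = 758
  clean-shank: 1516 × 1/2 = 758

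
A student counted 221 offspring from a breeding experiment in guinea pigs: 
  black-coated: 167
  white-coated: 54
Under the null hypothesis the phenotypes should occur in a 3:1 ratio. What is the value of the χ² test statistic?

The 3:1 ratio has 4 parts, so with N = 221 the expected counts are:
  black-coated: 221 × 3/4 = 165.75
  white-coated: 221 × 1/4 = 55.25
χ² = Σ (O − E)² / E
  black-coated: (167 − 165.75)² / 165.75 = 0.0094
  white-coated: (54 − 55.25)² / 55.25 = 0.0283
χ² = 0.0094 + 0.0283 = 0.0377 ≈ 0.038

0.038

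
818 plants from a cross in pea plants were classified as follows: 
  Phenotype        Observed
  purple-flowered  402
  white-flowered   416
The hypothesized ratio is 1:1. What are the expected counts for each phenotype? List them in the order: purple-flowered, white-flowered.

409, 409

Under the 1:1 hypothesis (Σ ratio = 2, N = 818):
  purple-flowered: 818 × 1/2 = 409
  white-flowered: 818 × 1/2 = 409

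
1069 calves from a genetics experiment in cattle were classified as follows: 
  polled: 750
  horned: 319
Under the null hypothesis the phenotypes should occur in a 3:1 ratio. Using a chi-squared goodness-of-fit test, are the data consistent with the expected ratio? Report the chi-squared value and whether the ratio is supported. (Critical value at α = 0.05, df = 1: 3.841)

13.361; not consistent

The 3:1 ratio has 4 parts, so with N = 1069 the expected counts are:
  polled: 1069 × 3/4 = 801.75
  horned: 1069 × 1/4 = 267.25
χ² = Σ (O − E)² / E
  polled: (750 − 801.75)² / 801.75 = 3.3403
  horned: (319 − 267.25)² / 267.25 = 10.0208
χ² = 3.3403 + 10.0208 = 13.3611 ≈ 13.361
Degrees of freedom = 2 − 1 = 1; critical value at α = 0.05 is 3.841.
Since 13.361 > 3.841, we reject the null hypothesis — the data do not fit the 3:1 ratio.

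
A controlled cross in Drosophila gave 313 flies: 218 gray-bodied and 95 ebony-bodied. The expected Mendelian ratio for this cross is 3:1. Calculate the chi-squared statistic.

4.781

The 3:1 ratio has 4 parts, so with N = 313 the expected counts are:
  gray-bodied: 313 × 3/4 = 234.75
  ebony-bodied: 313 × 1/4 = 78.25
χ² = Σ (O − E)² / E
  gray-bodied: (218 − 234.75)² / 234.75 = 1.1952
  ebony-bodied: (95 − 78.25)² / 78.25 = 3.5855
χ² = 1.1952 + 3.5855 = 4.7807 ≈ 4.781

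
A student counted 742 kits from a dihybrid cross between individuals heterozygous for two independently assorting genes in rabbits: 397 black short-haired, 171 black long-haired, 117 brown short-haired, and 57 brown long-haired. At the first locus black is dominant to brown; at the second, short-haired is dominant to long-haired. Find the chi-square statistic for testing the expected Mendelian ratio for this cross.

14.250

A dihybrid F₂ with independent assortment and complete dominance at both loci gives a 9:3:3:1 phenotypic ratio.
The 9:3:3:1 ratio has 16 parts, so with N = 742 the expected counts are:
  black short-haired: 742 × 9/16 = 417.375
  black long-haired: 742 × 3/16 = 139.125
  brown short-haired: 742 × 3/16 = 139.125
  brown long-haired: 742 × 1/16 = 46.375
χ² = Σ (O − E)² / E
  black short-haired: (397 − 417.375)² / 417.375 = 0.9946
  black long-haired: (171 − 139.125)² / 139.125 = 7.3029
  brown short-haired: (117 − 139.125)² / 139.125 = 3.5185
  brown long-haired: (57 − 46.375)² / 46.375 = 2.4343
χ² = 0.9946 + 7.3029 + 3.5185 + 2.4343 = 14.2503 ≈ 14.250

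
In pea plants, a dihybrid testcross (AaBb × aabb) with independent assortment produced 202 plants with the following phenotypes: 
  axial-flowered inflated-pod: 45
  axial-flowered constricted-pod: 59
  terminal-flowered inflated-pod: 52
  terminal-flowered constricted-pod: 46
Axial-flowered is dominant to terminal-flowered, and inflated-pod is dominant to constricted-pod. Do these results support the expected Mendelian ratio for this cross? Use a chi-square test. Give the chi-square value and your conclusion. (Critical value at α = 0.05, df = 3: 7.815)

A dihybrid testcross with independent assortment gives a 1:1:1:1 ratio.
Total ratio parts = 4. Expected numbers out of 202:
  axial-flowered inflated-pod: 202 × 1/4 = 50.5
  axial-flowered constricted-pod: 202 × 1/4 = 50.5
  terminal-flowered inflated-pod: 202 × 1/4 = 50.5
  terminal-flowered constricted-pod: 202 × 1/4 = 50.5
χ² = Σ (O − E)² / E
  axial-flowered inflated-pod: (45 − 50.5)² / 50.5 = 0.5990
  axial-flowered constricted-pod: (59 − 50.5)² / 50.5 = 1.4307
  terminal-flowered inflated-pod: (52 − 50.5)² / 50.5 = 0.0446
  terminal-flowered constricted-pod: (46 − 50.5)² / 50.5 = 0.4010
χ² = 0.5990 + 1.4307 + 0.0446 + 0.4010 = 2.4753 ≈ 2.475
Degrees of freedom = 4 − 1 = 3; critical value at α = 0.05 is 7.815.
Since 2.475 < 7.815, we fail to reject the null hypothesis — the data are consistent with the 1:1:1:1 ratio.

2.475; consistent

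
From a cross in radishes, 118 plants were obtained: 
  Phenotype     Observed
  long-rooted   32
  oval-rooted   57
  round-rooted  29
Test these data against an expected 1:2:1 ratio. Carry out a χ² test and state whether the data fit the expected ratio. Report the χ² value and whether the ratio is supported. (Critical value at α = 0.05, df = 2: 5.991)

Expected counts for N = 118 under a 1:2:1 ratio (total parts = 4):
  long-rooted: 118 × 1/4 = 29.5
  oval-rooted: 118 × 2/4 = 59
  round-rooted: 118 × 1/4 = 29.5
χ² = Σ (O − E)² / E
  long-rooted: (32 − 29.5)² / 29.5 = 0.2119
  oval-rooted: (57 − 59)² / 59 = 0.0678
  round-rooted: (29 − 29.5)² / 29.5 = 0.0085
χ² = 0.2119 + 0.0678 + 0.0085 = 0.2882 ≈ 0.288
Degrees of freedom = 3 − 1 = 2; critical value at α = 0.05 is 5.991.
Since 0.288 < 5.991, we fail to reject the null hypothesis — the data are consistent with the 1:2:1 ratio.

0.288; consistent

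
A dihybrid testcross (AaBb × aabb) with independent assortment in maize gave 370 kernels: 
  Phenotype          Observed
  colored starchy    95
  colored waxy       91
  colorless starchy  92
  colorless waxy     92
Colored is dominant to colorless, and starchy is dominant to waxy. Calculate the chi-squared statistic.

A dihybrid testcross with independent assortment gives a 1:1:1:1 ratio.
Expected counts for N = 370 under a 1:1:1:1 ratio (total parts = 4):
  colored starchy: 370 × 1/4 = 92.5
  colored waxy: 370 × 1/4 = 92.5
  colorless starchy: 370 × 1/4 = 92.5
  colorless waxy: 370 × 1/4 = 92.5
χ² = Σ (O − E)² / E
  colored starchy: (95 − 92.5)² / 92.5 = 0.0676
  colored waxy: (91 − 92.5)² / 92.5 = 0.0243
  colorless starchy: (92 − 92.5)² / 92.5 = 0.0027
  colorless waxy: (92 − 92.5)² / 92.5 = 0.0027
χ² = 0.0676 + 0.0243 + 0.0027 + 0.0027 = 0.0973 ≈ 0.097

0.097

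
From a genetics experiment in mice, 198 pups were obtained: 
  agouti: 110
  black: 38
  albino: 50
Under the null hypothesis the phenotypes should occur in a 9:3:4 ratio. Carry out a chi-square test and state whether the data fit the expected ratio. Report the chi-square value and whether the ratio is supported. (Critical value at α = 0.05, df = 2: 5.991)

0.043; consistent

The 9:3:4 ratio has 16 parts, so with N = 198 the expected counts are:
  agouti: 198 × 9/16 = 111.375
  black: 198 × 3/16 = 37.125
  albino: 198 × 4/16 = 49.5
χ² = Σ (O − E)² / E
  agouti: (110 − 111.375)² / 111.375 = 0.0170
  black: (38 − 37.125)² / 37.125 = 0.0206
  albino: (50 − 49.5)² / 49.5 = 0.0051
χ² = 0.0170 + 0.0206 + 0.0051 = 0.0427 ≈ 0.043
Degrees of freedom = 3 − 1 = 2; critical value at α = 0.05 is 5.991.
Since 0.043 < 5.991, we fail to reject the null hypothesis — the data are consistent with the 9:3:4 ratio.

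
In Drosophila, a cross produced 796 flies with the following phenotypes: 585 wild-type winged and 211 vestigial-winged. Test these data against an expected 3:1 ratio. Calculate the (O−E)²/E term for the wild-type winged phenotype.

0.241

The 3:1 ratio has 4 parts, so with N = 796 the expected counts are:
  wild-type winged: 796 × 3/4 = 597
  vestigial-winged: 796 × 1/4 = 199
Contribution of wild-type winged: (585 − 597)² / 597 = 0.2412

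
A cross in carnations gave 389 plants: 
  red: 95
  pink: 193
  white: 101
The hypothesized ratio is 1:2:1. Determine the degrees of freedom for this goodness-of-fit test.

A goodness-of-fit test with 3 phenotype classes has df = 3 − 1 = 2.

2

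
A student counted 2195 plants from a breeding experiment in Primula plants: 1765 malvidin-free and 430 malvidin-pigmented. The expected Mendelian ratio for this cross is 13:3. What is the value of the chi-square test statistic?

The 13:3 ratio has 16 parts, so with N = 2195 the expected counts are:
  malvidin-free: 2195 × 13/16 = 1783.4375
  malvidin-pigmented: 2195 × 3/16 = 411.5625
χ² = Σ (O − E)² / E
  malvidin-free: (1765 − 1783.4375)² / 1783.4375 = 0.1906
  malvidin-pigmented: (430 − 411.5625)² / 411.5625 = 0.8260
χ² = 0.1906 + 0.8260 = 1.0166 ≈ 1.017

1.017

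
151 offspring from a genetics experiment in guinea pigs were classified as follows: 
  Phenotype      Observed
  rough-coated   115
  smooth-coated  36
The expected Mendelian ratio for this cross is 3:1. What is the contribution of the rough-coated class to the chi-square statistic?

0.027

Total ratio parts = 4. Expected numbers out of 151:
  rough-coated: 151 × 3/4 = 113.25
  smooth-coated: 151 × 1/4 = 37.75
Contribution of rough-coated: (115 − 113.25)² / 113.25 = 0.0270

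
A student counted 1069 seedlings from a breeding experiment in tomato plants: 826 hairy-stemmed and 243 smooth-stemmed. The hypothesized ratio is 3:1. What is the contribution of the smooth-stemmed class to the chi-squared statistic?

Total ratio parts = 4. Expected numbers out of 1069:
  hairy-stemmed: 1069 × 3/4 = 801.75
  smooth-stemmed: 1069 × 1/4 = 267.25
Contribution of smooth-stemmed: (243 − 267.25)² / 267.25 = 2.2004

2.200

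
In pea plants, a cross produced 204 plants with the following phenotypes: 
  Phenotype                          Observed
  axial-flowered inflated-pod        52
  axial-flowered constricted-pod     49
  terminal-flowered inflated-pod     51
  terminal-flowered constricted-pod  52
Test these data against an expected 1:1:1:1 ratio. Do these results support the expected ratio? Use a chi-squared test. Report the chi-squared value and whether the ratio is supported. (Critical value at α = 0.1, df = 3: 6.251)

Under the 1:1:1:1 hypothesis (Σ ratio = 4, N = 204):
  axial-flowered inflated-pod: 204 × 1/4 = 51
  axial-flowered constricted-pod: 204 × 1/4 = 51
  terminal-flowered inflated-pod: 204 × 1/4 = 51
  terminal-flowered constricted-pod: 204 × 1/4 = 51
χ² = Σ (O − E)² / E
  axial-flowered inflated-pod: (52 − 51)² / 51 = 0.0196
  axial-flowered constricted-pod: (49 − 51)² / 51 = 0.0784
  terminal-flowered inflated-pod: (51 − 51)² / 51 = 0.0000
  terminal-flowered constricted-pod: (52 − 51)² / 51 = 0.0196
χ² = 0.0196 + 0.0784 + 0.0000 + 0.0196 = 0.1176 ≈ 0.118
Degrees of freedom = 4 − 1 = 3; critical value at α = 0.1 is 6.251.
Since 0.118 < 6.251, we fail to reject the null hypothesis — the data are consistent with the 1:1:1:1 ratio.

0.118; consistent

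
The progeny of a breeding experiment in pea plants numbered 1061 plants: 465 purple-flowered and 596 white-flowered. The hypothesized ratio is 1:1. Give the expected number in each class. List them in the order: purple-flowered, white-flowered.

Total ratio parts = 2. Expected numbers out of 1061:
  purple-flowered: 1061 × 1/2 = 530.5
  white-flowered: 1061 × 1/2 = 530.5

530.5, 530.5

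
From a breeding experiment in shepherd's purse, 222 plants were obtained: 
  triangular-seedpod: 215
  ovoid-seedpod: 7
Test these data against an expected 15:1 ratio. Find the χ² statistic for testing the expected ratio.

Under the 15:1 hypothesis (Σ ratio = 16, N = 222):
  triangular-seedpod: 222 × 15/16 = 208.125
  ovoid-seedpod: 222 × 1/16 = 13.875
χ² = Σ (O − E)² / E
  triangular-seedpod: (215 − 208.125)² / 208.125 = 0.2271
  ovoid-seedpod: (7 − 13.875)² / 13.875 = 3.4065
χ² = 0.2271 + 3.4065 = 3.6336 ≈ 3.634

3.634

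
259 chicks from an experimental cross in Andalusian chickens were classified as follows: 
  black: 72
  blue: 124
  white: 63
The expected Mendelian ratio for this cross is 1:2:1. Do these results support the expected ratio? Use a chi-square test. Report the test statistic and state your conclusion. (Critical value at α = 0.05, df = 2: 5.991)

1.093; consistent

Under the 1:2:1 hypothesis (Σ ratio = 4, N = 259):
  black: 259 × 1/4 = 64.75
  blue: 259 × 2/4 = 129.5
  white: 259 × 1/4 = 64.75
χ² = Σ (O − E)² / E
  black: (72 − 64.75)² / 64.75 = 0.8118
  blue: (124 − 129.5)² / 129.5 = 0.2336
  white: (63 − 64.75)² / 64.75 = 0.0473
χ² = 0.8118 + 0.2336 + 0.0473 = 1.0927 ≈ 1.093
Degrees of freedom = 3 − 1 = 2; critical value at α = 0.05 is 5.991.
Since 1.093 < 5.991, we fail to reject the null hypothesis — the data are consistent with the 1:2:1 ratio.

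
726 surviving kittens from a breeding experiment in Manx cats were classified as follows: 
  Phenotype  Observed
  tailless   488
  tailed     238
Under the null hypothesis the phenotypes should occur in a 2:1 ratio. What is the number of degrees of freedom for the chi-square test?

1

A goodness-of-fit test with 2 phenotype classes has df = 2 − 1 = 1.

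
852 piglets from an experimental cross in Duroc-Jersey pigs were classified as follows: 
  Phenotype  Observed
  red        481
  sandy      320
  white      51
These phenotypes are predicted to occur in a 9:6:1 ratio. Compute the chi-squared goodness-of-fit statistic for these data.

The 9:6:1 ratio has 16 parts, so with N = 852 the expected counts are:
  red: 852 × 9/16 = 479.25
  sandy: 852 × 6/16 = 319.5
  white: 852 × 1/16 = 53.25
χ² = Σ (O − E)² / E
  red: (481 − 479.25)² / 479.25 = 0.0064
  sandy: (320 − 319.5)² / 319.5 = 0.0008
  white: (51 − 53.25)² / 53.25 = 0.0951
χ² = 0.0064 + 0.0008 + 0.0951 = 0.1023 ≈ 0.102

0.102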